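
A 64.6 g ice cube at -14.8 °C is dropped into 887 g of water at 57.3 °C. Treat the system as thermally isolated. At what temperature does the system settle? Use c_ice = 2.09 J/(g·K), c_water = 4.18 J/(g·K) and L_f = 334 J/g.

T_f ≈ 47.5 °C

Heat gained plus heat lost sum to zero:
warm ice to 0 °C: 64.6×2.09×(0 − (-14.8)) = 1998.2
  melt ice: 64.6×334 = 21576
  meltwater 0→T: 64.6×4.18×T = 270.03 T
  water cools: 887×4.18×(T − 57.3) = 3707.7(T − 57.3)
3977.7 T = 212449 − 23575 = 188874
T ≈ 47.48 °C. Since T > 0 °C, the all-ice-melts assumption holds.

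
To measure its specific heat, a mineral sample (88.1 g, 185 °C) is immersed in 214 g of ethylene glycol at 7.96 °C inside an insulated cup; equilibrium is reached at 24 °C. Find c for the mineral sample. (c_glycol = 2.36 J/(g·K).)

c ≈ 0.571 J/(g·K)

Setting the total heat transfer to zero:
88.1×c×(24 − 185) + 214×2.36×(24 − 7.96) = 0
-14184 c = -8100.8
c = -8100.8/-14184 ≈ 0.5711 J/(g·K)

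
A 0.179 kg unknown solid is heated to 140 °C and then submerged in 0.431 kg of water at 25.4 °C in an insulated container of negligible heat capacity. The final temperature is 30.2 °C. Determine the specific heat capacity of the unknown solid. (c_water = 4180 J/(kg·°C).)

c ≈ 440 J/(kg·°C)

Taking heat into each body as positive, Σ m c ΔT = 0:
0.179·c·(30.2 − 140) + 0.431·4180·(30.2 − 25.4) = 0
-19.65 c = -8647.6
c = -8647.6/-19.65 ≈ 440 J/(kg·°C)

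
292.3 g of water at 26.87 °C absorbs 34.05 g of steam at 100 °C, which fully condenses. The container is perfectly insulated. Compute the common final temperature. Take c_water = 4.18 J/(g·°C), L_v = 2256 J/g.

T_f ≈ 90.8 °C

Let T be the final temperature. ΣQ_i = 0:
condense steam: −34.05·2256 = −76817
  condensate cools 100→T: 34.05·4.18·(T − 100) = 142.33(T − 100)
  original water: 1221.8(T − 26.87)
1364.1 T = 76817 + 14233 + 32830 = 123880
T ≈ 90.81 °C, under the boiling point, so the assumption holds.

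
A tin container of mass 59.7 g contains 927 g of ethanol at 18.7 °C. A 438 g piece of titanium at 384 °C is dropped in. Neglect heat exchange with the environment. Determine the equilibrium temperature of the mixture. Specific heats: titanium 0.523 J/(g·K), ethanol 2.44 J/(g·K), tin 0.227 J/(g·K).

T_f ≈ 52.1 °C

Let T be the final temperature. ΣQ_i = 0:
438×0.523×(T − 384) + 927×2.44×(T − 18.7) + 59.7×0.227×(T − 18.7) = 0
(229.07 + 2261.9 + 13.55) T = 229.07×384 + 2261.9×18.7 + 13.55×18.7
T = 130515/2504.5 ≈ 52.11 °C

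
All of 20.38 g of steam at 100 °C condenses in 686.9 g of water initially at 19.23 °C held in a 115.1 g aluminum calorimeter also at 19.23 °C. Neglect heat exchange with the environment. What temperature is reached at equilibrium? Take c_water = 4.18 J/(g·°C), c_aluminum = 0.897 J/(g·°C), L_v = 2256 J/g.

T_f ≈ 36.5 °C

Heat gained plus heat lost sum to zero:
steam→water at 100 °C releases m L_v = 20.38×2256 = 45977
  condensate cools 100→T: 20.38×4.18×(T − 100) = 85.19(T − 100)
  water warms: 686.9×4.18×(T − 19.23) = 2871.2(T − 19.23)
  aluminum cup: 115.1×0.897×(T − 19.23) = 103.24(T − 19.23)
3059.7 T = 45977 + 8518.8 + 57199 = 111695
T ≈ 36.51 °C — below 100 °C, confirming all the steam condensed.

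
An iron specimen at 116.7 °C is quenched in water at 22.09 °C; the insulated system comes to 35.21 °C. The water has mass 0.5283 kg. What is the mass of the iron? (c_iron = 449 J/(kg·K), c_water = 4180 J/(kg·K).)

m ≈ 0.792 kg

Let T be the final temperature. ΣQ_i = 0:
m·449·(35.21 − 116.7) + 0.5283·4180·(35.21 − 22.09) = 0
-36589 m = -28973
m = -28973/-36589 ≈ 0.7918 kg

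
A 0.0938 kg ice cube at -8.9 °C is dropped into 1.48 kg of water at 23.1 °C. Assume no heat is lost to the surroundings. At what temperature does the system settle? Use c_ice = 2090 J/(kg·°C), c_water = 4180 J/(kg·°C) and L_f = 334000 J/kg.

T_f ≈ 16.7 °C

Conservation of energy gives ΣQ = 0:
ice -8.9→0 °C: 0.0938·2090·8.9 = 1744.8; latent heat to melt: 0.0938·334000 = 31329; meltwater 0→T: 0.0938·4180·T = 392.08 T; water: 6186.4(T − 23.1)
6578.5 T = 142906 − 33074 = 109832
T ≈ 16.70 °C — above 0 °C, consistent with complete melting.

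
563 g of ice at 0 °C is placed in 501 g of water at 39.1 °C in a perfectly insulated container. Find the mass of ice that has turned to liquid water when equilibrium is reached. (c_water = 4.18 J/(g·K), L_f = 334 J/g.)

m_melted ≈ 245 g

Cooling the water to 0 °C releases 501×4.18×39.1 = 81882 J.
To melt every bit of ice: 563×334 = 188042 J.
Since 81882 < 188042 J, not all the ice melts; equilibrium is at 0 °C.
m_melted×334 = 81882  ⇒  m_melted ≈ 245.2 g.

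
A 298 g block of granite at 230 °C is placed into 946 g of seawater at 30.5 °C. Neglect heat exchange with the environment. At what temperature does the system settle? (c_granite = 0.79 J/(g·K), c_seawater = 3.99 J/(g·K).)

Set heat shed by the hot body equal to heat absorbed by the cold body:
298·0.79·(230 − T) = 946·3.99·(T − 30.5)
235.42(230 − T) = 3774.5(T − 30.5)
4010 T = 169270  ⇒  T ≈ 42.21 °C

T_f ≈ 42.2 °C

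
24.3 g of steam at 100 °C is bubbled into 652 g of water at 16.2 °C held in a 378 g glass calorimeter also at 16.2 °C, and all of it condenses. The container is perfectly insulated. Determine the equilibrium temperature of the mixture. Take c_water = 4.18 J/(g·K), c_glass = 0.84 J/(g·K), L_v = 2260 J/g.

Heat gained plus heat lost sum to zero:
steam→water at 100 °C releases m L_v = 24.3·2260 = 54918
  condensate cools 100→T: 24.3·4.18·(T − 100) = 101.57(T − 100)
  original water: 2725.4(T − 16.2)
  glass cup: 378·0.84·(T − 16.2) = 317.52(T − 16.2)
3144.5 T = 54918 + 10157 + 49295 = 114370
T ≈ 36.37 °C (< 100 °C, so full condensation is consistent).

T_f ≈ 36.4 °C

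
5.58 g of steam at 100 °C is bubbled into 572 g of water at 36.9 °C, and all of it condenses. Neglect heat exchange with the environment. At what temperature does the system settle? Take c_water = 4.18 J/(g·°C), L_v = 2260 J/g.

T_f ≈ 42.7 °C

Net heat exchanged in the isolated system is zero:
latent heat released on condensation: 5.58×2260 = 12611; condensed water 100 °C→T: 23.32(T − 100); water warms: 572×4.18×(T − 36.9) = 2391(T − 36.9)
2414.3 T = 12611 + 2332.4 + 88226 = 103170
T ≈ 42.73 °C — below 100 °C, confirming all the steam condensed.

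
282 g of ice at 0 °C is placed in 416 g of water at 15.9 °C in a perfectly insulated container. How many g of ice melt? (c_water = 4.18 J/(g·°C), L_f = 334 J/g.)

Water can give up m c ΔT = 416×4.18×15.9 = 27648 J before reaching 0 °C.
Fully melting the ice requires m_ice L_f = 282×334 = 94188 J.
Since 27648 < 94188 J, not all the ice melts; equilibrium is at 0 °C.
Mass melted = 27648/334 ≈ 82.78 g.

m_melted ≈ 82.8 g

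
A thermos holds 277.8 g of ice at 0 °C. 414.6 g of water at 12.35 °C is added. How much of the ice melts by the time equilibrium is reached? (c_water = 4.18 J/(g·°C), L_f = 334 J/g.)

Cooling the water to 0 °C releases 414.6·4.18·12.35 = 21403 J.
To melt every bit of ice: 277.8·334 = 92785 J.
Since 21403 < 92785 J, not all the ice melts; equilibrium is at 0 °C.
Mass melted = 21403/334 ≈ 64.08 g.

m_melted ≈ 64.1 g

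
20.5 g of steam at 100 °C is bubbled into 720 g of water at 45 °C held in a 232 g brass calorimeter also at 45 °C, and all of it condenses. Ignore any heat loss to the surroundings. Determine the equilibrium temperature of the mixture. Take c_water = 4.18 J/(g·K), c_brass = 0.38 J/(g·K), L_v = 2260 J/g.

T_f ≈ 61.0 °C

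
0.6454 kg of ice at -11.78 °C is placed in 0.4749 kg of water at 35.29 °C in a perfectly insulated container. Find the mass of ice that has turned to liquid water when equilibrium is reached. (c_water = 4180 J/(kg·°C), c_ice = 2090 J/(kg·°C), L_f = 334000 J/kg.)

Heat available from the water dropping to 0 °C: 0.4749·4180·35.29 = 70054 J.
Of that, 0.6454·2090·11.78 = 15890 J goes to bring the ice to 0 °C, leaving 54164 J.
Fully melting the ice requires m_ice L_f = 0.6454·334000 = 215564 J.
54164 J < 215564 J, so only part of the ice melts and the system sits at 0 °C.
m_melted·334000 = 54164  ⇒  m_melted ≈ 0.1622 kg.

m_melted ≈ 0.162 kg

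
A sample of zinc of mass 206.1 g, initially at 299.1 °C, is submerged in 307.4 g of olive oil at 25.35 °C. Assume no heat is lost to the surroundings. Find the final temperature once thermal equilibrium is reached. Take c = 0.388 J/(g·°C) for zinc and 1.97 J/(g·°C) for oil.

T_f ≈ 57.3 °C

|Q_zinc| = |Q_oil|:
206.1*0.388*(299.1 − T) = 307.4*1.97*(T − 25.35)
79.97(299.1 − T) = 605.58(T − 25.35)
685.54 T = 39269  ⇒  T ≈ 57.28 °C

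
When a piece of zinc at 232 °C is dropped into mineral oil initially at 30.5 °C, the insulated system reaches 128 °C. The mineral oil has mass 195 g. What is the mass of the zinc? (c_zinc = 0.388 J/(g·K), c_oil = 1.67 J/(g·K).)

m ≈ 787 g

Setting the total heat transfer to zero:
m×0.388×(128 − 232) + 195×1.67×(128 − 30.5) = 0
-40.35 m = -31751
m = -31751/-40.35 ≈ 786.8 g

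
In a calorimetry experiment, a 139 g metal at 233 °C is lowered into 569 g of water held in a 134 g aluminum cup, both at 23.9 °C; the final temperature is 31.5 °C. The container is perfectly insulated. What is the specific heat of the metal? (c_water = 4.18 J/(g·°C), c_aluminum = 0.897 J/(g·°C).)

c ≈ 0.678 J/(g·°C)

Conservation of energy gives ΣQ = 0:
139·c·(31.5 − 233) + 569·4.18·(31.5 − 23.9) + 134·0.897·(31.5 − 23.9) = 0
-28008 c = -18989
c = -18989/-28008 ≈ 0.678 J/(g·°C)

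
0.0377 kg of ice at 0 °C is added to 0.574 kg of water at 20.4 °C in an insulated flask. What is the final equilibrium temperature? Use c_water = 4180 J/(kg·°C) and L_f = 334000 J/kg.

T_f ≈ 14.2 °C

Heat gained plus heat lost sum to zero:
fusion: m_ice L_f = 0.0377·334000 = 12592; warm the meltwater: 157.59 T; water cools: 0.574·4180·(T − 20.4) = 2399.3(T − 20.4)
2556.9 T = 48946 − 12592 = 36354
T ≈ 14.22 °C. Since T > 0 °C, the all-ice-melts assumption holds.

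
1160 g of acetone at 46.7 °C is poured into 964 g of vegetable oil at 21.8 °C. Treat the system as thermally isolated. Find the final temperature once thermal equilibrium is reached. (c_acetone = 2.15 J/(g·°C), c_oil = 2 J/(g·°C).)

T_f ≈ 35.8 °C

Heat gained plus heat lost sum to zero:
1160*2.15*(T − 46.7) + 964*2*(T − 21.8) = 0
2494(T − 46.7) + 1928(T − 21.8) = 0
(2494 + 1928) T = 2494*46.7 + 1928*21.8
T ≈ 35.84 °C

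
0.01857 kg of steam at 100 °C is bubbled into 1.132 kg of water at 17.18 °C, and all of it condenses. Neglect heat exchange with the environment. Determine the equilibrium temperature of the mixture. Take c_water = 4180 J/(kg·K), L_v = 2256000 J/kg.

Conservation of energy gives ΣQ = 0:
condense steam: −0.01857·2256000 = −41894
  condensate cools 100→T: 0.01857·4180·(T − 100) = 77.62(T − 100)
  water warms: 1.132·4180·(T − 17.18) = 4731.8(T − 17.18)
4809.4 T = 41894 + 7762.3 + 81292 = 130948
T ≈ 27.23 °C — below 100 °C, confirming all the steam condensed.

T_f ≈ 27.2 °C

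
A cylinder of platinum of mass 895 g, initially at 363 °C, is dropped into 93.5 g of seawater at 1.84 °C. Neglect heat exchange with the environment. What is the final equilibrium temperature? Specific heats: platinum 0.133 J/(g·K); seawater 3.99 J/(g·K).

T_f ≈ 89.2 °C

T_f is the heat-capacity-weighted average of the initial temperatures:
T_f = (119.04·363 + 373.06·1.84) / (119.04 + 373.06)
    = 43896 / 492.1 ≈ 89.20 °C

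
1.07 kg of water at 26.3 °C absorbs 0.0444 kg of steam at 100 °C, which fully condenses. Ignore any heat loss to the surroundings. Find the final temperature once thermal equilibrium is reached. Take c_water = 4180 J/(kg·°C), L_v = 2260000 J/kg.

Setting the total heat transfer to zero:
latent heat released on condensation: 0.0444·2260000 = 100344; condensed water 100 °C→T: 185.59(T − 100); water warms: 1.07·4180·(T − 26.3) = 4472.6(T − 26.3)
4658.2 T = 100344 + 18559 + 117629 = 236533
T ≈ 50.78 °C, under the boiling point, so the assumption holds.

T_f ≈ 50.8 °C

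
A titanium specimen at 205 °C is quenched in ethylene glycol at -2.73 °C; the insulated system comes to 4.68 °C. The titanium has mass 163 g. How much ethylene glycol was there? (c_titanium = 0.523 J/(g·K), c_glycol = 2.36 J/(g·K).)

m ≈ 977 g

|Q_titanium| = |Q_glycol|:
163·0.523·(205 − 4.68) = m·2.36·(4.68 − (-2.73))
17.49 m = 17077  ⇒  m ≈ 976.5 g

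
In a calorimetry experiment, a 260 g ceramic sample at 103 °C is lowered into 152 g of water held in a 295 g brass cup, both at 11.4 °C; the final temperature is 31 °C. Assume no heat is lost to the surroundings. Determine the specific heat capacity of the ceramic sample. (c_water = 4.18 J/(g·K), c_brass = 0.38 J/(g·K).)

c ≈ 0.783 J/(g·K)

Energy conservation, ΣQ = 0:
260·c·(31 − 103) + 152·4.18·(31 − 11.4) + 295·0.38·(31 − 11.4) = 0
-18720 c = -14650
c = -14650/-18720 ≈ 0.7826 J/(g·K)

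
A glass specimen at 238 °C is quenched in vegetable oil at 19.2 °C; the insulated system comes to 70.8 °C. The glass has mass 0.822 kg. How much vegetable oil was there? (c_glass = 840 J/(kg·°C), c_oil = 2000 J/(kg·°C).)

m ≈ 1.12 kg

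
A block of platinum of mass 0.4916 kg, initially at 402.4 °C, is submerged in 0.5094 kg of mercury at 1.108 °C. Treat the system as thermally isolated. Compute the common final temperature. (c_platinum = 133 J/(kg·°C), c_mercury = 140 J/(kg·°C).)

Energy conservation, ΣQ = 0:
0.4916*133*(T − 402.4) + 0.5094*140*(T − 1.108) = 0
65.38(T − 402.4) + 71.32(T − 1.108) = 0
(65.38 + 71.32) T = 65.38*402.4 + 71.32*1.108
T ≈ 193.05 °C

T_f ≈ 193.0 °C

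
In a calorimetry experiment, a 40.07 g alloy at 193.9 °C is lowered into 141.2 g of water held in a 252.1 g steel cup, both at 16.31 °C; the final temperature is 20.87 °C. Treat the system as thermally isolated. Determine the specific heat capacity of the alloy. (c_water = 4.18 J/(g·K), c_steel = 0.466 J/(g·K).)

Conservation of energy gives ΣQ = 0:
40.07×c×(20.87 − 193.9) + 141.2×4.18×(20.87 − 16.31) + 252.1×0.466×(20.87 − 16.31) = 0
-6933.3 c = -3227.1
c = -3227.1/-6933.3 ≈ 0.4654 J/(g·K)

c ≈ 0.465 J/(g·K)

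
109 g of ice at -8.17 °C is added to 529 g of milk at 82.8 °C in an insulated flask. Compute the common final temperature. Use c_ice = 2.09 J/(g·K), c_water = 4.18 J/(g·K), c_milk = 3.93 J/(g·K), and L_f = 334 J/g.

T_f ≈ 52.8 °C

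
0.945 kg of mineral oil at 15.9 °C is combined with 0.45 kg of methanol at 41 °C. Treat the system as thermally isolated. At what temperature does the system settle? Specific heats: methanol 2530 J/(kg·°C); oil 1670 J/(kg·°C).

T_f ≈ 26.4 °C

Set heat shed by the hot body equal to heat absorbed by the cold body:
0.45·2530·(41 − T) = 0.945·1670·(T − 15.9)
1138.5(41 − T) = 1578.1(T − 15.9)
2716.6 T = 71771  ⇒  T ≈ 26.42 °C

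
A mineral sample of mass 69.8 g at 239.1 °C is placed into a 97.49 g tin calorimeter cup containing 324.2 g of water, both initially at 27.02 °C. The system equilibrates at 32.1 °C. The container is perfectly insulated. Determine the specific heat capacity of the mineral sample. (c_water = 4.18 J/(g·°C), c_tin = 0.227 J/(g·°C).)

Conservation of energy gives ΣQ = 0:
69.8×c×(32.1 − 239.1) + 324.2×4.18×(32.1 − 27.02) + 97.49×0.227×(32.1 − 27.02) = 0
-14449 c = -6996.6
c = -6996.6/-14449 ≈ 0.4842 J/(g·°C)

c ≈ 0.484 J/(g·°C)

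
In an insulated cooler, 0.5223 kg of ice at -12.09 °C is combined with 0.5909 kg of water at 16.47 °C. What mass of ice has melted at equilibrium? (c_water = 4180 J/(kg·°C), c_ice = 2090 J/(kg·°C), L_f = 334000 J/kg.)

m_melted ≈ 0.0823 kg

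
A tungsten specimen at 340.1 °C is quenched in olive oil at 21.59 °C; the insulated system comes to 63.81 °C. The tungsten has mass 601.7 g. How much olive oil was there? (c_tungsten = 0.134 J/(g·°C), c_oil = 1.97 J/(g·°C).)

m ≈ 268 g

Net heat exchanged in the isolated system is zero:
601.7×0.134×(63.81 − 340.1) + m×1.97×(63.81 − 21.59) = 0
83.17 m = 22277
m = 22277/83.17 ≈ 267.8 g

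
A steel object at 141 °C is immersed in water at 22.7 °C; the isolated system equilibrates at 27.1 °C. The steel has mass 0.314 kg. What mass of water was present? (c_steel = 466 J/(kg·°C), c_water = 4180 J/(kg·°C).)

m ≈ 0.906 kg

Let T be the final temperature. ΣQ_i = 0:
0.314·466·(27.1 − 141) + m·4180·(27.1 − 22.7) = 0
18392 m = 16666
m = 16666/18392 ≈ 0.9062 kg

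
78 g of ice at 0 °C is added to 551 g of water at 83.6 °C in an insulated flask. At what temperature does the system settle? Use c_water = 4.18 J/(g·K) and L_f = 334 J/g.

T_f ≈ 63.3 °C

Heat gained plus heat lost sum to zero:
latent heat to melt: 78·334 = 26052; meltwater 0→T: 78·4.18·T = 326.04 T; water cools: 551·4.18·(T − 83.6) = 2303.2(T − 83.6)
2629.2 T = 192546 − 26052 = 166494
T ≈ 63.32 °C — above 0 °C, consistent with complete melting.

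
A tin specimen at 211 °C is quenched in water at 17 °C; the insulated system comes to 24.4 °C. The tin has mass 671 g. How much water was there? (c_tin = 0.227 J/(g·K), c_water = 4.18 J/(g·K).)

m ≈ 919 g

Heat gained plus heat lost sum to zero:
671×0.227×(24.4 − 211) + m×4.18×(24.4 − 17) = 0
30.93 m = 28422
m = 28422/30.93 ≈ 918.9 g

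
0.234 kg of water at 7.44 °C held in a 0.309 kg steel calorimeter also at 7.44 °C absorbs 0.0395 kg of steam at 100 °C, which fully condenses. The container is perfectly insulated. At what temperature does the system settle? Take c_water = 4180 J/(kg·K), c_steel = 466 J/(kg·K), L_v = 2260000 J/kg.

T_f ≈ 88.7 °C

Conservation of energy gives ΣQ = 0:
condense steam: −0.0395·2260000 = −89270
  condensate cools 100→T: 0.0395·4180·(T − 100) = 165.11(T − 100)
  original water: 978.12(T − 7.44)
  steel cup: 0.309·466·(T − 7.44) = 143.99(T − 7.44)
1287.2 T = 89270 + 16511 + 8348.5 = 114130
T ≈ 88.66 °C — below 100 °C, confirming all the steam condensed.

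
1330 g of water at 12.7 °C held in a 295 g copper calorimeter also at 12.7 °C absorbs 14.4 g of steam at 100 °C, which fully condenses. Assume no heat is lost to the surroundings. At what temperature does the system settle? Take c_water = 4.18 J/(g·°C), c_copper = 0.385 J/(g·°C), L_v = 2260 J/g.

Heat gained plus heat lost sum to zero:
steam→water at 100 °C releases m L_v = 14.4×2260 = 32544; condensate cools 100→T: 14.4×4.18×(T − 100) = 60.19(T − 100); original water: 5559.4(T − 12.7); copper cup: 295×0.385×(T − 12.7) = 113.58(T − 12.7)
5733.2 T = 32544 + 6019.2 + 72047 = 110610
T ≈ 19.29 °C (< 100 °C, so full condensation is consistent).

T_f ≈ 19.3 °C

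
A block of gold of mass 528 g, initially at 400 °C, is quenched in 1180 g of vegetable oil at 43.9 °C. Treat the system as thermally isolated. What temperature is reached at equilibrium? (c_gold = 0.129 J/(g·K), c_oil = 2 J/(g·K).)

|Q_gold| = |Q_oil|:
528·0.129·(400 − T) = 1180·2·(T − 43.9)
68.11(400 − T) = 2360(T − 43.9)
2428.1 T = 130849  ⇒  T ≈ 53.89 °C

T_f ≈ 53.9 °C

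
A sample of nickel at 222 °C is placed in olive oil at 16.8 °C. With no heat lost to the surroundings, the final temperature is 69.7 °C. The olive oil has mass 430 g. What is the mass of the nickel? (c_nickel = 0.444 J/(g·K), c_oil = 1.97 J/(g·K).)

m ≈ 663 g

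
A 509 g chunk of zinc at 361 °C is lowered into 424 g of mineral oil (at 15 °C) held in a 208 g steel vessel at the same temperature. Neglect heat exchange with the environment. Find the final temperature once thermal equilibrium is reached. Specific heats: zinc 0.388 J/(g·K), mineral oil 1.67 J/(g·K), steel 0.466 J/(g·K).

T_f ≈ 83.2 °C

Let T be the final temperature. ΣQ_i = 0:
509*0.388*(T − 361) + 424*1.67*(T − 15) + 208*0.466*(T − 15) = 0
197.49(T − 361) + 708.08(T − 15) + 96.93(T − 15) = 0
1002.5 T = 83370
T = 83370/1002.5 ≈ 83.16 °C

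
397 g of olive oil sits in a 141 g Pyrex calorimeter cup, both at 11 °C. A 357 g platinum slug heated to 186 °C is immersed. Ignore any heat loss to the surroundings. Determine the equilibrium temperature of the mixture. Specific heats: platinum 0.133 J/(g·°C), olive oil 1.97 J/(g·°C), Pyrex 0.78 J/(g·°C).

T_f ≈ 19.8 °C

Setting the total heat transfer to zero:
357*0.133*(T − 186) + 397*1.97*(T − 11) + 141*0.78*(T − 11) = 0
47.48(T − 186) + 782.09(T − 11) + 109.98(T − 11) = 0
939.55 T = 18644
T = 18644/939.55 ≈ 19.84 °C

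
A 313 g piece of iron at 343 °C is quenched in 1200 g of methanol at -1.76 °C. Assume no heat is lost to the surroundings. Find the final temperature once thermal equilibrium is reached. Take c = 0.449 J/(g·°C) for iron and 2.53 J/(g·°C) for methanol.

T_f ≈ 13.5 °C

Conservation of energy gives ΣQ = 0:
313*0.449*(T − 343) + 1200*2.53*(T − (-1.76)) = 0
3176.5 T = 42861
T = 42861 / 3176.5 = 13.5 °C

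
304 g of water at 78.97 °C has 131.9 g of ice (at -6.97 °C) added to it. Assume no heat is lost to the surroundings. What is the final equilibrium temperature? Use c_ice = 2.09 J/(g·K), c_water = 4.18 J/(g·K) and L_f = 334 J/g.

Let T be the final temperature. ΣQ_i = 0:
warm ice to 0 °C: 131.9×2.09×(0 − (-6.97)) = 1921.4; melt ice: 131.9×334 = 44055; meltwater 0→T: 131.9×4.18×T = 551.34 T; water cools: 304×4.18×(T − 78.97) = 1270.7(T − 78.97)
1822.1 T = 100349 − 45976 = 54373
T ≈ 29.84 °C (positive, so assuming full melt was valid).

T_f ≈ 29.8 °C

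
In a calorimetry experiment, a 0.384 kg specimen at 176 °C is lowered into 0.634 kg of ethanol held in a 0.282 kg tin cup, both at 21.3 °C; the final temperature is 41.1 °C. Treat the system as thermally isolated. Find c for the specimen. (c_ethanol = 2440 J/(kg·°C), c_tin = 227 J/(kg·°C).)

c ≈ 616 J/(kg·°C)

Heat gained plus heat lost sum to zero:
0.384·c·(41.1 − 176) + 0.634·2440·(41.1 − 21.3) + 0.282·227·(41.1 − 21.3) = 0
-51.8 c = -31897
c = -31897/-51.8 ≈ 615.8 J/(kg·°C)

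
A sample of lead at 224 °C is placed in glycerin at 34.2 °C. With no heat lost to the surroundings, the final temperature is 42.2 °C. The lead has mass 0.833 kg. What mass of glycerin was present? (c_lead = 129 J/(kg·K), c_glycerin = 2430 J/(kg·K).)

Heat lost by the lead = heat gained by the glycerin:
0.833·129·(224 − 42.2) = m·2430·(42.2 − 34.2)
19440 m = 19536  ⇒  m ≈ 1.005 kg

m ≈ 1 kg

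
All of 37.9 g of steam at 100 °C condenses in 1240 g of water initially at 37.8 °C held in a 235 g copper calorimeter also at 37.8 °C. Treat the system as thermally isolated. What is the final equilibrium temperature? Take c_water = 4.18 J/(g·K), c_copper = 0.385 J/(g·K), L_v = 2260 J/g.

T_f ≈ 55.4 °C

Conservation of energy gives ΣQ = 0:
condense steam: −37.9×2260 = −85654
  condensate cools 100→T: 37.9×4.18×(T − 100) = 158.42(T − 100)
  original water: 5183.2(T − 37.8)
  copper cup: 235×0.385×(T − 37.8) = 90.48(T − 37.8)
5432.1 T = 85654 + 15842 + 199345 = 300841
T ≈ 55.38 °C — below 100 °C, confirming all the steam condensed.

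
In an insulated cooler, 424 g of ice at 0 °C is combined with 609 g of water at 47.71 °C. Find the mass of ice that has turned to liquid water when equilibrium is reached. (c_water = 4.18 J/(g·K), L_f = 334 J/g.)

Cooling the water to 0 °C releases 609·4.18·47.71 = 121452 J.
Fully melting the ice requires m_ice L_f = 424·334 = 141616 J.
That's not enough to melt it all — equilibrium is at 0 °C with ice remaining.
m_melt = 121452 / L_f = 363.6 g.

m_melted ≈ 364 g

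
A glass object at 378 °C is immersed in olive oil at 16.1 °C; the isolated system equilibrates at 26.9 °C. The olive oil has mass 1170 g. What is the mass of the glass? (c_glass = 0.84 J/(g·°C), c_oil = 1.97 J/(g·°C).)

Heat lost by the glass = heat gained by the oil:
m·0.84·(378 − 26.9) = 1170·1.97·(26.9 − 16.1)
294.92 m = 24893  ⇒  m ≈ 84.4 g

m ≈ 84.4 g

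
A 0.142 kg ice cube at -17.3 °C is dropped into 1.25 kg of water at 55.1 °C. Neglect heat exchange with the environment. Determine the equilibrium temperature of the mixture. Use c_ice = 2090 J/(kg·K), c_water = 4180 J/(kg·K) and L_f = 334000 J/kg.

T_f ≈ 40.4 °C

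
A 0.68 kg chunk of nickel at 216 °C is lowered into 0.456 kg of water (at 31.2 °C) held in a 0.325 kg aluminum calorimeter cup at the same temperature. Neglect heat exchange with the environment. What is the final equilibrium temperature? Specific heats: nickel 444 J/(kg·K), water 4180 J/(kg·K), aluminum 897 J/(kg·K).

T_f = Σ m_i c_i T_i / Σ m_i c_i:
T_f = (301.92×216 + 1906.1×31.2 + 291.53×31.2) / (301.92 + 1906.1 + 291.53)
    = 133780 / 2499.5 ≈ 53.52 °C

T_f ≈ 53.5 °C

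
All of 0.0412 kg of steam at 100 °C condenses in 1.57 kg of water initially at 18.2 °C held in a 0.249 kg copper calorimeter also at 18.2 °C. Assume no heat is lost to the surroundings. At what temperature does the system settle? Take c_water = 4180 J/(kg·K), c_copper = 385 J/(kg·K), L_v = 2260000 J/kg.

Energy balance with sensible and latent terms:
latent heat released on condensation: 0.0412·2260000 = 93112
  condensate cools 100→T: 0.0412·4180·(T − 100) = 172.22(T − 100)
  water warms: 1.57·4180·(T − 18.2) = 6562.6(T − 18.2)
  cup: 95.86(T − 18.2)
6830.7 T = 93112 + 17222 + 121184 = 231518
T ≈ 33.89 °C, under the boiling point, so the assumption holds.

T_f ≈ 33.9 °C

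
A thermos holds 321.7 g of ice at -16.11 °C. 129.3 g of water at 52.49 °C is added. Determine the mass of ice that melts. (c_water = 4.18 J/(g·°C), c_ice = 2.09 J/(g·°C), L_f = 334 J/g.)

Cooling the water to 0 °C releases 129.3·4.18·52.49 = 28369 J.
Warming the ice to 0 °C takes 321.7·2.09·16.11 = 10832 J, leaving 17538 J for melting.
Fully melting the ice requires m_ice L_f = 321.7·334 = 107448 J.
Since 17538 < 107448 J, not all the ice melts; equilibrium is at 0 °C.
m_melted·334 = 17538  ⇒  m_melted ≈ 52.51 g.

m_melted ≈ 52.5 g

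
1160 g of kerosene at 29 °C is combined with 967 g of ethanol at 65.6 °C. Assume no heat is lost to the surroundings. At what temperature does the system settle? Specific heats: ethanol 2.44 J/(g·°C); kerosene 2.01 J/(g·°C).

T_f ≈ 47.4 °C

With ΣQ=0 the equilibrium temperature is the m·c-weighted mean:
T_f = (2359.5·65.6 + 2331.6·29) / (2359.5 + 2331.6)
    = 222398 / 4691.1 ≈ 47.41 °C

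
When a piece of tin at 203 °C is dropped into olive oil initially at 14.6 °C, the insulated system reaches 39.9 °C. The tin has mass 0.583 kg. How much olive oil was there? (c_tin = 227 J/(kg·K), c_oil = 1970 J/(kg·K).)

m ≈ 0.433 kg

Heat lost by the tin = heat gained by the oil:
0.583×227×(203 − 39.9) = m×1970×(39.9 − 14.6)
49841 m = 21585  ⇒  m ≈ 0.4331 kg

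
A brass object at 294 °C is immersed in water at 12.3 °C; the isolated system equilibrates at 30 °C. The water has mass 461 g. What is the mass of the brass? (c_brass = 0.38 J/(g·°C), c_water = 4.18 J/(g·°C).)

m ≈ 340 g

Heat lost by the brass = heat gained by the water:
m·0.38·(294 − 30) = 461·4.18·(30 − 12.3)
100.32 m = 34108  ⇒  m ≈ 340 g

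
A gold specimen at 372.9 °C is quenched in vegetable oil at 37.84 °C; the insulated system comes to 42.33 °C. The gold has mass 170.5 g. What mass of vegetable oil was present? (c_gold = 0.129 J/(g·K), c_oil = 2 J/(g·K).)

Net heat exchanged in the isolated system is zero:
170.5×0.129×(42.33 − 372.9) + m×2×(42.33 − 37.84) = 0
8.98 m = 7270.7
m = 7270.7/8.98 ≈ 809.7 g

m ≈ 810 g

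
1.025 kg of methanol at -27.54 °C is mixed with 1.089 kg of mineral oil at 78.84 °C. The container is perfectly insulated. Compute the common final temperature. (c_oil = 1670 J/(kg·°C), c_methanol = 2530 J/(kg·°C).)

T_f ≈ 16.3 °C

|Q_oil| = |Q_methanol|:
1.089*1670*(78.84 − T) = 1.025*2530*(T − (-27.54))
1818.6(78.84 − T) = 2593.2(T − (-27.54))
4411.9 T = 71963  ⇒  T ≈ 16.31 °C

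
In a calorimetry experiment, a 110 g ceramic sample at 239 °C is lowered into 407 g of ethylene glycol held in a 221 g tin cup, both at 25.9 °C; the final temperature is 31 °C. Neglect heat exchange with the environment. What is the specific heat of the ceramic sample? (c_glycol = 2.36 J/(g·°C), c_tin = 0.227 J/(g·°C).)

c ≈ 0.225 J/(g·°C)

Setting the total heat transfer to zero:
110·c·(31 − 239) + 407·2.36·(31 − 25.9) + 221·0.227·(31 − 25.9) = 0
-22880 c = -5154.5
c = -5154.5/-22880 ≈ 0.2253 J/(g·°C)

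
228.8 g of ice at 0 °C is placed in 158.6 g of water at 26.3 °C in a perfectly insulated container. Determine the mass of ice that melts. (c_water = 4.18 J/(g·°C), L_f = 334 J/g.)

Heat available from the water dropping to 0 °C: 158.6×4.18×26.3 = 17436 J.
To melt every bit of ice: 228.8×334 = 76419 J.
That's not enough to melt it all — equilibrium is at 0 °C with ice remaining.
m_melt = 17436 / L_f = 52.2 g.

m_melted ≈ 52.2 g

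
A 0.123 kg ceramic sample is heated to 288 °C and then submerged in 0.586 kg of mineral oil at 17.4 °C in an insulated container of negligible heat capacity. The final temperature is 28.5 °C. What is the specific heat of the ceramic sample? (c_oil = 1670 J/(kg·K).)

Heat gained plus heat lost sum to zero:
0.123·c·(28.5 − 288) + 0.586·1670·(28.5 − 17.4) = 0
-31.92 c = -10863
c = -10863/-31.92 ≈ 340.3 J/(kg·K)

c ≈ 340 J/(kg·K)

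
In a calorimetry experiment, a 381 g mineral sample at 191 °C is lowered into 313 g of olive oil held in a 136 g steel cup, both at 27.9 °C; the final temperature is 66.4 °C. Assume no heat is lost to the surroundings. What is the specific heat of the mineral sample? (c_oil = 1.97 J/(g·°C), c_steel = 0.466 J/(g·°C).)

Net heat exchanged in the isolated system is zero:
381×c×(66.4 − 191) + 313×1.97×(66.4 − 27.9) + 136×0.466×(66.4 − 27.9) = 0
-47473 c = -26179
c = -26179/-47473 ≈ 0.5515 J/(g·°C)

c ≈ 0.551 J/(g·°C)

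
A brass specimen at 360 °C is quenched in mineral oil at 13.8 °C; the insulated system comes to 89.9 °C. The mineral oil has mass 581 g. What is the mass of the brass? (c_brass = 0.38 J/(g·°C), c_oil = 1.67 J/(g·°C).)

Heat lost by the brass = heat gained by the oil:
m·0.38·(360 − 89.9) = 581·1.67·(89.9 − 13.8)
102.64 m = 73838  ⇒  m ≈ 719.4 g

m ≈ 719 g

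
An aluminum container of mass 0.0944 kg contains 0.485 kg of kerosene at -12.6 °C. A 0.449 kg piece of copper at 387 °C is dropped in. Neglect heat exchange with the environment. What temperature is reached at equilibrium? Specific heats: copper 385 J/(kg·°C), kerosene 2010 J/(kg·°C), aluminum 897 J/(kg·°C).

Heat gained plus heat lost sum to zero:
0.449×385×(T − 387) + 0.485×2010×(T − (-12.6)) + 0.0944×897×(T − (-12.6)) = 0
172.87(T − 387) + 974.85(T − (-12.6)) + 84.68(T − (-12.6)) = 0
(172.87 + 974.85 + 84.68) T = 172.87×387 + 974.85×(-12.6) + 84.68×(-12.6)
T = 53549/1232.4 ≈ 43.45 °C

T_f ≈ 43.5 °C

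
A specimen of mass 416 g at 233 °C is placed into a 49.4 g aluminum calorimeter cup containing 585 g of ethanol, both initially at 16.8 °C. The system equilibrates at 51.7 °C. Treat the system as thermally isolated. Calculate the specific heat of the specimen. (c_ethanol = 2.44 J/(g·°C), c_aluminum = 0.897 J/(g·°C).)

Heat gained plus heat lost sum to zero:
416·c·(51.7 − 233) + 585·2.44·(51.7 − 16.8) + 49.4·0.897·(51.7 − 16.8) = 0
-75421 c = -51363
c = -51363/-75421 ≈ 0.681 J/(g·°C)

c ≈ 0.681 J/(g·°C)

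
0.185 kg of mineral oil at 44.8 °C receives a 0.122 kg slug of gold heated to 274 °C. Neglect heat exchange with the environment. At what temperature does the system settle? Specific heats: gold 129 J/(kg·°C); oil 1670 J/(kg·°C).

T_f ≈ 55.9 °C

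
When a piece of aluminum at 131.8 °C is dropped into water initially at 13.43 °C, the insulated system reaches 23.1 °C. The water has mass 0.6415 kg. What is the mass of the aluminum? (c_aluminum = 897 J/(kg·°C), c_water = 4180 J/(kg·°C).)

Energy conservation, ΣQ = 0:
m·897·(23.1 − 131.8) + 0.6415·4180·(23.1 − 13.43) = 0
-97504 m = -25930
m = -25930/-97504 ≈ 0.2659 kg

m ≈ 0.266 kg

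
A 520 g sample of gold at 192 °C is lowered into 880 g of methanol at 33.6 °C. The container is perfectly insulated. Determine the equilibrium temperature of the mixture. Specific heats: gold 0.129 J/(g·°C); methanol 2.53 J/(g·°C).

T_f ≈ 38.2 °C

|Q_gold| = |Q_methanol|:
520×0.129×(192 − T) = 880×2.53×(T − 33.6)
67.08(192 − T) = 2226.4(T − 33.6)
2293.5 T = 87686  ⇒  T ≈ 38.23 °C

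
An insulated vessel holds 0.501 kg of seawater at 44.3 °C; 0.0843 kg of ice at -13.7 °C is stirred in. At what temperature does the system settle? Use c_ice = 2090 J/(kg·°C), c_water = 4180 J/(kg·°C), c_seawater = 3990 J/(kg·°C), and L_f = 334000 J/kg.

T_f ≈ 24.7 °C

Taking heat into each body as positive, Σ m c ΔT = 0:
ice -13.7→0 °C: 0.0843·2090·13.7 = 2413.8; melt ice: 0.0843·334000 = 28156; warm the meltwater: 352.37 T; seawater cools: 0.501·3990·(T − 44.3) = 1999(T − 44.3)
2351.4 T = 88555 − 30570 = 57985
T ≈ 24.66 °C (positive, so assuming full melt was valid).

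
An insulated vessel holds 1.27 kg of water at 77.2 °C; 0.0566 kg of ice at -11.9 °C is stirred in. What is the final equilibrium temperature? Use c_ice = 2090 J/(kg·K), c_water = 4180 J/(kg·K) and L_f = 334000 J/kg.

Energy balance with sensible and latent terms:
warm ice to 0 °C: 0.0566×2090×(0 − (-11.9)) = 1407.7; fusion: m_ice L_f = 0.0566×334000 = 18904; meltwater 0→T: 0.0566×4180×T = 236.59 T; water cools: 1.27×4180×(T − 77.2) = 5308.6(T − 77.2)
5545.2 T = 409824 − 20312 = 389512
T ≈ 70.24 °C — above 0 °C, consistent with complete melting.

T_f ≈ 70.2 °C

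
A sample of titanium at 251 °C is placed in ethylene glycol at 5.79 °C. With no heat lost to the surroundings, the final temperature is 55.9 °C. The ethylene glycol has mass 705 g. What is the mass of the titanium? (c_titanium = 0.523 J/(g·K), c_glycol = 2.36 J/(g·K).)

m ≈ 817 g

|Q_titanium| = |Q_glycol|:
m×0.523×(251 − 55.9) = 705×2.36×(55.9 − 5.79)
102.04 m = 83373  ⇒  m ≈ 817.1 g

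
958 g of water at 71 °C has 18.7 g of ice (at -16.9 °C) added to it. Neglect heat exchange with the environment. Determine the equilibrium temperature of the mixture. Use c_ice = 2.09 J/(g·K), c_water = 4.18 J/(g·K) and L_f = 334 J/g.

Let T be the final temperature. ΣQ_i = 0:
warm ice to 0 °C: 18.7·2.09·(0 − (-16.9)) = 660.5
  melt ice: 18.7·334 = 6245.8
  warm the meltwater: 78.17 T
  water: 4004.4(T − 71)
4082.6 T = 284315 − 6906.3 = 277409
T ≈ 67.95 °C — above 0 °C, consistent with complete melting.

T_f ≈ 67.9 °C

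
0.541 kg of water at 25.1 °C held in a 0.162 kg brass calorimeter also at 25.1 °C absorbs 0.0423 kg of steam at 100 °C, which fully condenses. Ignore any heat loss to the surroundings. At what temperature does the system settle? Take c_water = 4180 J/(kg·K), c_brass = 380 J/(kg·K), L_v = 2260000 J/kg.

T_f ≈ 68.6 °C

Setting the total heat transfer to zero:
steam→water at 100 °C releases m L_v = 0.0423·2260000 = 95598
  condensed water 100 °C→T: 176.81(T − 100)
  water warms: 0.541·4180·(T − 25.1) = 2261.4(T − 25.1)
  cup: 61.56(T − 25.1)
2499.8 T = 95598 + 17681 + 58306 = 171585
T ≈ 68.64 °C, under the boiling point, so the assumption holds.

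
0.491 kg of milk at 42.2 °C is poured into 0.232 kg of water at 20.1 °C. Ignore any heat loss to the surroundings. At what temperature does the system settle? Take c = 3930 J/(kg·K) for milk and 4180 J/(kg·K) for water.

T_f ≈ 34.8 °C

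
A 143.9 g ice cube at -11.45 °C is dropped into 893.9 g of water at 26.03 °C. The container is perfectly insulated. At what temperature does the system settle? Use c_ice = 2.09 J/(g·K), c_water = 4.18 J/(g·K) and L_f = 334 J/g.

T_f ≈ 10.5 °C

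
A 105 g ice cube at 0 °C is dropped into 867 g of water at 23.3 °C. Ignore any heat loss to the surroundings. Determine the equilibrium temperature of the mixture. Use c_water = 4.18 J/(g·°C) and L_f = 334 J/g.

T_f ≈ 12.2 °C

Heat gained plus heat lost sum to zero:
fusion: m_ice L_f = 105×334 = 35070; meltwater 0→T: 105×4.18×T = 438.9 T; water: 3624.1(T − 23.3)
4063 T = 84441 − 35070 = 49371
T ≈ 12.15 °C (positive, so assuming full melt was valid).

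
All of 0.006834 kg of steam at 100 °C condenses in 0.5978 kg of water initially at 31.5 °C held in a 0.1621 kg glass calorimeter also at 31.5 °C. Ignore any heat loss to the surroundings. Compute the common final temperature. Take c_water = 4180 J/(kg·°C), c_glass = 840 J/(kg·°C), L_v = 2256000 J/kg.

Setting the total heat transfer to zero:
latent heat released on condensation: 0.006834·2256000 = 15418
  condensed water 100 °C→T: 28.57(T − 100)
  water warms: 0.5978·4180·(T − 31.5) = 2498.8(T − 31.5)
  glass cup: 0.1621·840·(T − 31.5) = 136.16(T − 31.5)
2663.5 T = 15418 + 2856.6 + 83001 = 101276
T ≈ 38.02 °C — below 100 °C, confirming all the steam condensed.

T_f ≈ 38.0 °C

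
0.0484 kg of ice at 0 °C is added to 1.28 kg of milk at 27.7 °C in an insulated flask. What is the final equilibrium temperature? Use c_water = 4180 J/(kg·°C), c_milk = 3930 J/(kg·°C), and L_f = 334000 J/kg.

T_f ≈ 23.5 °C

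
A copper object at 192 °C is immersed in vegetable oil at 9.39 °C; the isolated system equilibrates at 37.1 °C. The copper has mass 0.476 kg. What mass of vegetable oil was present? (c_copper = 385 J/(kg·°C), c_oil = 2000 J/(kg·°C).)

m ≈ 0.512 kg

Setting the total heat transfer to zero:
0.476×385×(37.1 − 192) + m×2000×(37.1 − 9.39) = 0
55420 m = 28387
m = 28387/55420 ≈ 0.5122 kg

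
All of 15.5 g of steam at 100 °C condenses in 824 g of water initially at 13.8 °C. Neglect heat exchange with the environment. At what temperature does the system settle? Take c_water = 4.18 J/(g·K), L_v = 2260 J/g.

T_f ≈ 25.4 °C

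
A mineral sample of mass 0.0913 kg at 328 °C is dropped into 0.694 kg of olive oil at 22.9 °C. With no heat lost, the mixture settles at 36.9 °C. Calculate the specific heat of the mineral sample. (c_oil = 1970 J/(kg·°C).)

m_s c (T_s − T_f) = m_oil c_oil (T_f − T_0):
0.0913·c·(328 − 36.9) = 0.694·1970·(36.9 − 22.9)
26.58 c = 19141  ⇒  c ≈ 720.2 J/(kg·°C)

c ≈ 720 J/(kg·°C)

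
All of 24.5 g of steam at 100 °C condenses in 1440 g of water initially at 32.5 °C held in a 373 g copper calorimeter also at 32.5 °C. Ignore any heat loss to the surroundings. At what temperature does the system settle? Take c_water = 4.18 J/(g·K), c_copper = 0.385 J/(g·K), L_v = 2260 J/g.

Let T be the final temperature. ΣQ_i = 0:
steam→water at 100 °C releases m L_v = 24.5×2260 = 55370; condensed water 100 °C→T: 102.41(T − 100); water warms: 1440×4.18×(T − 32.5) = 6019.2(T − 32.5); copper cup: 373×0.385×(T − 32.5) = 143.6(T − 32.5)
6265.2 T = 55370 + 10241 + 200291 = 265902
T ≈ 42.44 °C — below 100 °C, confirming all the steam condensed.

T_f ≈ 42.4 °C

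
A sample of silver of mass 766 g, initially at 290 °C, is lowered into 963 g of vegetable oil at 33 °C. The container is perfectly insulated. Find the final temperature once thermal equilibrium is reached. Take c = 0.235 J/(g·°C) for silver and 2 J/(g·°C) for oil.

T_f is the heat-capacity-weighted average of the initial temperatures:
T_f = (180.01*290 + 1926*33) / (180.01 + 1926)
    = 115761 / 2106 ≈ 54.97 °C

T_f ≈ 55.0 °C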